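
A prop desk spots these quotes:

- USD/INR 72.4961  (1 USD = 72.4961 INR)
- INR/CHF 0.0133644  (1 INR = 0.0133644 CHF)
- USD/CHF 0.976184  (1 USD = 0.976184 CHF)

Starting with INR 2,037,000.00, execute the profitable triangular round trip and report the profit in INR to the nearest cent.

Profit: INR 15,383.93

Profitable loop is INR → USD → CHF → INR:
INR 2,037,000.00 ÷ 72.4961 = USD 28,098.06
USD 28,098.06 × 0.976184 = CHF 27,428.88
CHF 27,428.88 ÷ 0.0133644 = INR 2,052,383.93
Profit = INR 2,052,383.93 − INR 2,037,000.00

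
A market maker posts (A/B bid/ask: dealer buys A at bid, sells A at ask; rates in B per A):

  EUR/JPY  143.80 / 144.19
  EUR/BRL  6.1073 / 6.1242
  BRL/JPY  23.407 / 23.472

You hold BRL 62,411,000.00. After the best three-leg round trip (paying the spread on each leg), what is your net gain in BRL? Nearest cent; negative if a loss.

Net profit: BRL 22,914.55

Best loop BRL → EUR → JPY → BRL:
BRL 62,411,000.00 ÷ 6.1242 (buy EUR at ask) = EUR 10,190,882.07
EUR 10,190,882.07 × 143.80 (sell EUR at bid) = JPY 1,465,448,842
JPY 1,465,448,842 ÷ 23.472 (buy BRL at ask) = BRL 62,433,914.55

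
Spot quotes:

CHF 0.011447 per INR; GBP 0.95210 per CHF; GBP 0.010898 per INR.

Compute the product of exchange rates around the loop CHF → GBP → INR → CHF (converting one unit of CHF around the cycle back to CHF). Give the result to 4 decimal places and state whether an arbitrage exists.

1.0001 (no arbitrage)

Around CHF → GBP → INR → CHF: 1 × 0.95210 ÷ 0.010898 × 0.011447 = 1.000063
Product ≈ 1 (deviation 0.006%, within rounding noise).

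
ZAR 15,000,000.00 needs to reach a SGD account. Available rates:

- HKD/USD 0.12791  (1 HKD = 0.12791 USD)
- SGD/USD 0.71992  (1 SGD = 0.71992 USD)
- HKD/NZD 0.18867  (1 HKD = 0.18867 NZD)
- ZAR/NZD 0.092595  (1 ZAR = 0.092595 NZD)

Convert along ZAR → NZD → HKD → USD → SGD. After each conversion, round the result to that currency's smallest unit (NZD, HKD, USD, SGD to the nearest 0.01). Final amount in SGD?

ZAR 15,000,000.00 × 0.092595 = NZD 1,388,925.00
NZD 1,388,925.00 ÷ 0.18867 = HKD 7,361,663.22
HKD 7,361,663.22 × 0.12791 = USD 941,630.34
USD 941,630.34 ÷ 0.71992 = SGD 1,307,965.25

SGD 1,307,965.25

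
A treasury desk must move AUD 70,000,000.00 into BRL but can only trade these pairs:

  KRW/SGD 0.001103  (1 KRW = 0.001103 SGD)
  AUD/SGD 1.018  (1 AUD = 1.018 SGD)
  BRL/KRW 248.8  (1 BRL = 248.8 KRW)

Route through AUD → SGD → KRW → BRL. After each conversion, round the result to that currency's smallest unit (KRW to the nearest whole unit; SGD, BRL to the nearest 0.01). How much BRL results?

AUD 70,000,000.00 × 1.018 = SGD 71,260,000.00
SGD 71,260,000.00 ÷ 0.001103 = KRW 64,605,621,034
KRW 64,605,621,034 ÷ 248.8 = BRL 259,668,894.83

BRL 259,668,894.83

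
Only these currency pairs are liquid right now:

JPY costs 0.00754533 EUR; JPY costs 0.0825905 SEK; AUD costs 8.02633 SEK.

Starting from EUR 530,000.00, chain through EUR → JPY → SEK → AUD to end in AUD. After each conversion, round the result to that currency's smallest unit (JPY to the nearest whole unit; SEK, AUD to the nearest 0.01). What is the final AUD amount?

AUD 722,787.63

EUR 530,000.00 ÷ 0.00754533 = JPY 70,242,123
JPY 70,242,123 × 0.0825905 = SEK 5,801,332.06
SEK 5,801,332.06 ÷ 8.02633 = AUD 722,787.63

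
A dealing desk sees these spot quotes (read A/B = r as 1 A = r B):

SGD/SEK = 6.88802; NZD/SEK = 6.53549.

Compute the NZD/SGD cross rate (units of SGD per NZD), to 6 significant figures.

NZD/SGD = 0.948820

1 NZD × 6.53549 = 6.53549 SEK
6.53549 SEK ÷ 6.88802 = 0.94882 SGD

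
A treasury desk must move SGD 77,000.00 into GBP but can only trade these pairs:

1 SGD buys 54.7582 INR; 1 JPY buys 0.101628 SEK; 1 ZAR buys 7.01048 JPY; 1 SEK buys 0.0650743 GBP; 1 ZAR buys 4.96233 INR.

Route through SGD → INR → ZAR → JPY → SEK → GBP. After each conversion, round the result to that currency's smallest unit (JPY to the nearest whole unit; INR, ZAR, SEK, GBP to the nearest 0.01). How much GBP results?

GBP 39,393.53

SGD 77,000.00 × 54.7582 = INR 4,216,381.40
INR 4,216,381.40 ÷ 4.96233 = ZAR 849,677.75
ZAR 849,677.75 × 7.01048 = JPY 5,956,649
JPY 5,956,649 × 0.101628 = SEK 605,362.32
SEK 605,362.32 × 0.0650743 = GBP 39,393.53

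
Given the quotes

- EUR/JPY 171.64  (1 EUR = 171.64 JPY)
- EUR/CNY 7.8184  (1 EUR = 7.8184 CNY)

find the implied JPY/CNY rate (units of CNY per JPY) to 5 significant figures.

1 JPY ÷ 171.64 = 0.00582615 EUR
0.00582615 EUR × 7.8184 = 0.0455512 CNY

JPY/CNY = 0.045551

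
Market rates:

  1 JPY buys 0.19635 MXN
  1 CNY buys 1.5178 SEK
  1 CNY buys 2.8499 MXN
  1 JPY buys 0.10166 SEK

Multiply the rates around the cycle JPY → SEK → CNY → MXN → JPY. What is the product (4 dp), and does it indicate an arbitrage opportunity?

Around JPY → SEK → CNY → MXN → JPY: 1 × 0.10166 ÷ 1.5178 × 2.8499 ÷ 0.19635 = 0.972152
Product < 1; profitable direction is JPY → MXN → CNY → SEK → JPY.

0.9722 (arbitrage exists)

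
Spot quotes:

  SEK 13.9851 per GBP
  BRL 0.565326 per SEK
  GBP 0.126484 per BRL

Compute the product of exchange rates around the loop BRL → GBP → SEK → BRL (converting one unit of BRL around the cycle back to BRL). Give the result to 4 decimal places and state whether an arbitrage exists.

1.0000 (no arbitrage)

Around BRL → GBP → SEK → BRL: 1 × 0.126484 × 13.9851 × 0.565326 = 1.000000
Product ≈ 1 (deviation 0.000%, within rounding noise).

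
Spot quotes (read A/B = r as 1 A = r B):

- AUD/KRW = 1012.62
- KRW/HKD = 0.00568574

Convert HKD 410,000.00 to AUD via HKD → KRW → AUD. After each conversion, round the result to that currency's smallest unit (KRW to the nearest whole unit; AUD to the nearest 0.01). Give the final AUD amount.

AUD 71,211.54

HKD 410,000.00 ÷ 0.00568574 = KRW 72,110,227
KRW 72,110,227 ÷ 1012.62 = AUD 71,211.54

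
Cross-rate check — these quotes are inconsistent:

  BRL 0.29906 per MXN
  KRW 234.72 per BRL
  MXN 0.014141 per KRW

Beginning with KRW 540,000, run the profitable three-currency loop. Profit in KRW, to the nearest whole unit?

Profitable loop is KRW → BRL → MXN → KRW:
KRW 540,000 ÷ 234.72 = BRL 2,300.61
BRL 2,300.61 ÷ 0.29906 = MXN 7,692.82
MXN 7,692.82 ÷ 0.014141 = KRW 544,008
Profit = KRW 544,008 − KRW 540,000

Profit: KRW 4,008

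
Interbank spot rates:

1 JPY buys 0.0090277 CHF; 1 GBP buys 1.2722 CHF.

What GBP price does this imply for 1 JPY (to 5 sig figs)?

1 JPY × 0.0090277 = 0.0090277 CHF
0.0090277 CHF ÷ 1.2722 = 0.00709613 GBP

JPY/GBP = 0.0070961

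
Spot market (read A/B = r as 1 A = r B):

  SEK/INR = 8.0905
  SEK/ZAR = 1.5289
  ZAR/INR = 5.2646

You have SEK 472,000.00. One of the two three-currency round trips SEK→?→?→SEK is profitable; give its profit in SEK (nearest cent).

Profit: SEK 2,430.83

Profitable loop is SEK → INR → ZAR → SEK:
SEK 472,000.00 × 8.0905 = INR 3,818,716.00
INR 3,818,716.00 ÷ 5.2646 = ZAR 725,357.29
ZAR 725,357.29 ÷ 1.5289 = SEK 474,430.83
Profit = SEK 474,430.83 − SEK 472,000.00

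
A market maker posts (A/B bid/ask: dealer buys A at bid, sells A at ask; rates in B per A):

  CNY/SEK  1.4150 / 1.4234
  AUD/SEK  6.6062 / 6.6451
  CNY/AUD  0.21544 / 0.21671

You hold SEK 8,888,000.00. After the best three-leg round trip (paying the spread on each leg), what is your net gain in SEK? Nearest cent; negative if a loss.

Net result: SEK -1,000.77 (no profitable arbitrage after spreads)

Best loop SEK → CNY → AUD → SEK:
SEK 8,888,000.00 ÷ 1.4234 (buy CNY at ask) = CNY 6,244,204.02
CNY 6,244,204.02 × 0.21544 (sell CNY at bid) = AUD 1,345,251.31
AUD 1,345,251.31 × 6.6062 (sell AUD at bid) = SEK 8,886,999.23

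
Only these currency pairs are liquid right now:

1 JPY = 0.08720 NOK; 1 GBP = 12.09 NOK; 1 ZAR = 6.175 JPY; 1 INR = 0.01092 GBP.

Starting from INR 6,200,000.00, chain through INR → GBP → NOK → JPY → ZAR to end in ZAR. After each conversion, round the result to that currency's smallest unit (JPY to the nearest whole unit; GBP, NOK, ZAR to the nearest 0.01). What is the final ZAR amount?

INR 6,200,000.00 × 0.01092 = GBP 67,704.00
GBP 67,704.00 × 12.09 = NOK 818,541.36
NOK 818,541.36 ÷ 0.08720 = JPY 9,386,942
JPY 9,386,942 ÷ 6.175 = ZAR 1,520,152.55

ZAR 1,520,152.55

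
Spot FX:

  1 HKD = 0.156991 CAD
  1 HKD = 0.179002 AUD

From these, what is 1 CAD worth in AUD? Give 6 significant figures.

CAD/AUD = 1.14021

1 CAD ÷ 0.156991 = 6.36979 HKD
6.36979 HKD × 0.179002 = 1.14021 AUD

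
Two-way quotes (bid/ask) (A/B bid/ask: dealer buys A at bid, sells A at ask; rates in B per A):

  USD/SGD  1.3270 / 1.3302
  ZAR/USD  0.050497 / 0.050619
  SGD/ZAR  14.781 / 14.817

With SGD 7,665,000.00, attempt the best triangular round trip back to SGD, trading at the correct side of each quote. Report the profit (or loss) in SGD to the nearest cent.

Net profit: SGD 17,832.65

Best loop SGD → USD → ZAR → SGD:
SGD 7,665,000.00 ÷ 1.3302 (buy USD at ask) = USD 5,762,291.38
USD 5,762,291.38 ÷ 0.050619 (buy ZAR at ask) = ZAR 113,836,531.44
ZAR 113,836,531.44 ÷ 14.817 (buy SGD at ask) = SGD 7,682,832.65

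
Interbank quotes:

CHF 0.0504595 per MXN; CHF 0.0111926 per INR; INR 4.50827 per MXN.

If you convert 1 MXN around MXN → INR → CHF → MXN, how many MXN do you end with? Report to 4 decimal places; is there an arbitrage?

1.0000 (no arbitrage)

Around MXN → INR → CHF → MXN: 1 × 4.50827 × 0.0111926 ÷ 0.0504595 = 0.999995
Product ≈ 1 (deviation 0.000%, within rounding noise).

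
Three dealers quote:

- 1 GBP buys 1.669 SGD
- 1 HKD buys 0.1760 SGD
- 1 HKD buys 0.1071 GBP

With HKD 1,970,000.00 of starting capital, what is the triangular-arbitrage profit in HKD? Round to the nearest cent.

Profit: HKD 30,780.13

Profitable loop is HKD → GBP → SGD → HKD:
HKD 1,970,000.00 × 0.1071 = GBP 210,987.00
GBP 210,987.00 × 1.669 = SGD 352,137.30
SGD 352,137.30 ÷ 0.1760 = HKD 2,000,780.13
Profit = HKD 2,000,780.13 − HKD 1,970,000.00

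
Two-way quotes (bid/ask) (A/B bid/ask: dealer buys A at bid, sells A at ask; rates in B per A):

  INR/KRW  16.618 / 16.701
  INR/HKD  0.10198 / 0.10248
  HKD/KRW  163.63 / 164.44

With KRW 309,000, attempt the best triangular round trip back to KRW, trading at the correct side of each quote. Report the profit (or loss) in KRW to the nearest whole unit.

Net result: KRW -259 (no profitable arbitrage after spreads)

Best loop KRW → INR → HKD → KRW:
KRW 309,000 ÷ 16.701 (buy INR at ask) = INR 18,501.89
INR 18,501.89 × 0.10198 (sell INR at bid) = HKD 1,886.82
HKD 1,886.82 × 163.63 (sell HKD at bid) = KRW 308,741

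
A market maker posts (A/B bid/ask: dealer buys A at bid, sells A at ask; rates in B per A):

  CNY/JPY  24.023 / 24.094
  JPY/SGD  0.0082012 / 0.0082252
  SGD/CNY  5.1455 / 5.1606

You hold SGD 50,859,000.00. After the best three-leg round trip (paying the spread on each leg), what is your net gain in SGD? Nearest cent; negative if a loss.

Net profit: SGD 699,472.66

Best loop SGD → CNY → JPY → SGD:
SGD 50,859,000.00 × 5.1455 (sell SGD at bid) = CNY 261,694,984.50
CNY 261,694,984.50 × 24.023 (sell CNY at bid) = JPY 6,286,698,613
JPY 6,286,698,613 × 0.0082012 (sell JPY at bid) = SGD 51,558,472.66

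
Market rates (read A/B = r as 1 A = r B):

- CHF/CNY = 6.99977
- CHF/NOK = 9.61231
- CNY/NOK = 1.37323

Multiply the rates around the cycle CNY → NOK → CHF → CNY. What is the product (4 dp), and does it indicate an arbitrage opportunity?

1.0000 (no arbitrage)

Around CNY → NOK → CHF → CNY: 1 × 1.37323 ÷ 9.61231 × 6.99977 = 0.999998
Product ≈ 1 (deviation 0.000%, within rounding noise).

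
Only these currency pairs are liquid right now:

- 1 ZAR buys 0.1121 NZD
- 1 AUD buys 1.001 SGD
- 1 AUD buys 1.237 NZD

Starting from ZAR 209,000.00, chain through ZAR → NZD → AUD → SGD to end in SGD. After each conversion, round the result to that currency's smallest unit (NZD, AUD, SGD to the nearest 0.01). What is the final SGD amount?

ZAR 209,000.00 × 0.1121 = NZD 23,428.90
NZD 23,428.90 ÷ 1.237 = AUD 18,940.10
AUD 18,940.10 × 1.001 = SGD 18,959.04

SGD 18,959.04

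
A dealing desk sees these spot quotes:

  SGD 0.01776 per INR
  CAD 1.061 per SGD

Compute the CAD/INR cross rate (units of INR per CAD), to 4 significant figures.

1 CAD ÷ 1.061 = 0.942507 SGD
0.942507 SGD ÷ 0.01776 = 53.0691 INR

CAD/INR = 53.07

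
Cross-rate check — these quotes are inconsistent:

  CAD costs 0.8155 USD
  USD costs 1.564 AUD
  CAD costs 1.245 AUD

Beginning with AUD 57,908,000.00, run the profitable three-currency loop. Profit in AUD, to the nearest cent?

Profit: AUD 1,415,932.00

Profitable loop is AUD → CAD → USD → AUD:
AUD 57,908,000.00 ÷ 1.245 = CAD 46,512,449.80
CAD 46,512,449.80 × 0.8155 = USD 37,930,902.81
USD 37,930,902.81 × 1.564 = AUD 59,323,932.00
Profit = AUD 59,323,932.00 − AUD 57,908,000.00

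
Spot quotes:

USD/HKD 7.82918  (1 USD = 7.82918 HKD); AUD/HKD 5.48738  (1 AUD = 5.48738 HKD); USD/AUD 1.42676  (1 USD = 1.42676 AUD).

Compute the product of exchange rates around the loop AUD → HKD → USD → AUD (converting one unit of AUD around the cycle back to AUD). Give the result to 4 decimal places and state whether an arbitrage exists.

Around AUD → HKD → USD → AUD: 1 × 5.48738 ÷ 7.82918 × 1.42676 = 0.999999
Product ≈ 1 (deviation 0.000%, within rounding noise).

1.0000 (no arbitrage)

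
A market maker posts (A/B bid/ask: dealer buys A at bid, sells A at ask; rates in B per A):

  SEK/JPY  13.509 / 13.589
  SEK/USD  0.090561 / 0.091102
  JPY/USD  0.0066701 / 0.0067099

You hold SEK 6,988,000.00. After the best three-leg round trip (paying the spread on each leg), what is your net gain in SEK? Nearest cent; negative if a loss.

Best loop SEK → USD → JPY → SEK:
SEK 6,988,000.00 × 0.090561 (sell SEK at bid) = USD 632,840.27
USD 632,840.27 ÷ 0.0067099 (buy JPY at ask) = JPY 94,314,411
JPY 94,314,411 ÷ 13.589 (buy SEK at ask) = SEK 6,940,496.82

Net result: SEK -47,503.18 (no profitable arbitrage after spreads)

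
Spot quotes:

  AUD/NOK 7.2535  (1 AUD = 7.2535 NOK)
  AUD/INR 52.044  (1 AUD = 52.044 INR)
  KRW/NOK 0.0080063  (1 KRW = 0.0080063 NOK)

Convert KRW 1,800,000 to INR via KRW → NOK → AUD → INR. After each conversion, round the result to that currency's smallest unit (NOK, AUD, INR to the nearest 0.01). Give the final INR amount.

INR 103,401.54

KRW 1,800,000 × 0.0080063 = NOK 14,411.34
NOK 14,411.34 ÷ 7.2535 = AUD 1,986.81
AUD 1,986.81 × 52.044 = INR 103,401.54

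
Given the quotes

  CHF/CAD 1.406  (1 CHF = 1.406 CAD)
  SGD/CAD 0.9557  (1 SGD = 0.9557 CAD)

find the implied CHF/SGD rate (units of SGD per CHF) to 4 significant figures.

CHF/SGD = 1.471

1 CHF × 1.406 = 1.406 CAD
1.406 CAD ÷ 0.9557 = 1.47117 SGD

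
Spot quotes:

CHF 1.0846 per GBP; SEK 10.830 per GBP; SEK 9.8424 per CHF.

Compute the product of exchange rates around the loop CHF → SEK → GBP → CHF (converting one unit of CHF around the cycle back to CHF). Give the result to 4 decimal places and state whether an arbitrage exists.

0.9857 (arbitrage exists)

Around CHF → SEK → GBP → CHF: 1 × 9.8424 ÷ 10.830 × 1.0846 = 0.985694
Product < 1; profitable direction is CHF → GBP → SEK → CHF.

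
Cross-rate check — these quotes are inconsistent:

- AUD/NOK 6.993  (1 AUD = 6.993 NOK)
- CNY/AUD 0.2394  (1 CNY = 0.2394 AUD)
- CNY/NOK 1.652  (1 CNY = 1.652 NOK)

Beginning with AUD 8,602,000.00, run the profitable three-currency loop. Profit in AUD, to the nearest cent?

Profitable loop is AUD → NOK → CNY → AUD:
AUD 8,602,000.00 × 6.993 = NOK 60,153,786.00
NOK 60,153,786.00 ÷ 1.652 = CNY 36,412,703.39
CNY 36,412,703.39 × 0.2394 = AUD 8,717,201.19
Profit = AUD 8,717,201.19 − AUD 8,602,000.00

Profit: AUD 115,201.19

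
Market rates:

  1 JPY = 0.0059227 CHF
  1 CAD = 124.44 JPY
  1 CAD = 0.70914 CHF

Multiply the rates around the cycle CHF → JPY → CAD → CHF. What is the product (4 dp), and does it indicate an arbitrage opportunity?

Around CHF → JPY → CAD → CHF: 1 ÷ 0.0059227 ÷ 124.44 × 0.70914 = 0.962171
Product < 1; profitable direction is CHF → CAD → JPY → CHF.

0.9622 (arbitrage exists)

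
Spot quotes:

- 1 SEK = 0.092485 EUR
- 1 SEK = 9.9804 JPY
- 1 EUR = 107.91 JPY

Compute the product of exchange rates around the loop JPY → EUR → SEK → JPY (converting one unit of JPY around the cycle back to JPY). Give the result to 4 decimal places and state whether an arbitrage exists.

Around JPY → EUR → SEK → JPY: 1 ÷ 107.91 ÷ 0.092485 × 9.9804 = 1.000034
Product ≈ 1 (deviation 0.003%, within rounding noise).

1.0000 (no arbitrage)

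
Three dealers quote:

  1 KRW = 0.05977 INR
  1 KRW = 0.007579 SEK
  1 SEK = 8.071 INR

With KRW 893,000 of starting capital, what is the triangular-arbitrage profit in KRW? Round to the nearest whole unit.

Profitable loop is KRW → SEK → INR → KRW:
KRW 893,000 × 0.007579 = SEK 6,768.05
SEK 6,768.05 × 8.071 = INR 54,624.91
INR 54,624.91 ÷ 0.05977 = KRW 913,918
Profit = KRW 913,918 − KRW 893,000

Profit: KRW 20,918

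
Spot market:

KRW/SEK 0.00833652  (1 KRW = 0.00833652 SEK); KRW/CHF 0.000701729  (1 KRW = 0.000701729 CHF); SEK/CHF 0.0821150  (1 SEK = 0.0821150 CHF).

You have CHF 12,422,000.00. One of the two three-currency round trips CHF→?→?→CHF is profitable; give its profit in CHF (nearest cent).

Profitable loop is CHF → SEK → KRW → CHF:
CHF 12,422,000.00 ÷ 0.0821150 = SEK 151,275,650.00
SEK 151,275,650.00 ÷ 0.00833652 = KRW 18,146,138,917
KRW 18,146,138,917 × 0.000701729 = CHF 12,733,671.92
Profit = CHF 12,733,671.92 − CHF 12,422,000.00

Profit: CHF 311,671.92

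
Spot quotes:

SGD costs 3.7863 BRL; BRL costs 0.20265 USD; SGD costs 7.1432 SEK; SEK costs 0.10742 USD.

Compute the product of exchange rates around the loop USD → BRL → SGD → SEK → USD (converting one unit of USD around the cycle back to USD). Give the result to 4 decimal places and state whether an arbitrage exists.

Around USD → BRL → SGD → SEK → USD: 1 ÷ 0.20265 ÷ 3.7863 × 7.1432 × 0.10742 = 1.000038
Product ≈ 1 (deviation 0.004%, within rounding noise).

1.0000 (no arbitrage)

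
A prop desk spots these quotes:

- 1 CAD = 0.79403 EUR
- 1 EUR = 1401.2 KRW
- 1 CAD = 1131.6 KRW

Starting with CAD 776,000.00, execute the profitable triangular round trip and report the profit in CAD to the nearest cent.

Profitable loop is CAD → KRW → EUR → CAD:
CAD 776,000.00 × 1131.6 = KRW 878,121,600
KRW 878,121,600 ÷ 1401.2 = EUR 626,692.55
EUR 626,692.55 ÷ 0.79403 = CAD 789,255.51
Profit = CAD 789,255.51 − CAD 776,000.00

Profit: CAD 13,255.51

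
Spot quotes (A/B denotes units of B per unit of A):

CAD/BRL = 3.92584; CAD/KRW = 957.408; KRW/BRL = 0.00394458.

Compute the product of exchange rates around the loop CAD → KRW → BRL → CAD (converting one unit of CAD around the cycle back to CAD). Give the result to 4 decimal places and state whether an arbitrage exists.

Around CAD → KRW → BRL → CAD: 1 × 957.408 × 0.00394458 ÷ 3.92584 = 0.961978
Product < 1; profitable direction is CAD → BRL → KRW → CAD.

0.9620 (arbitrage exists)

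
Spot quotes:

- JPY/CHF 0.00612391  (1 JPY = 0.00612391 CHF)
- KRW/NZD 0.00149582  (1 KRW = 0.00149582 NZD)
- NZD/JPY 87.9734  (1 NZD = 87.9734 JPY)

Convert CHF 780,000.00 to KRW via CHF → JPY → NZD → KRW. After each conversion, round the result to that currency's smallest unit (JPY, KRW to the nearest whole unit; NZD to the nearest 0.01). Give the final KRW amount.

KRW 967,910,250

CHF 780,000.00 ÷ 0.00612391 = JPY 127,369,605
JPY 127,369,605 ÷ 87.9734 = NZD 1,447,819.51
NZD 1,447,819.51 ÷ 0.00149582 = KRW 967,910,250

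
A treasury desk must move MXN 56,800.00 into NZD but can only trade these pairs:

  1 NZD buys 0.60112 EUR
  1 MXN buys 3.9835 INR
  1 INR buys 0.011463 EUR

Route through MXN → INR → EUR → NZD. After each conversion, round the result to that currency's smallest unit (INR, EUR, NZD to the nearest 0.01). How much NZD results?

NZD 4,314.70

MXN 56,800.00 × 3.9835 = INR 226,262.80
INR 226,262.80 × 0.011463 = EUR 2,593.65
EUR 2,593.65 ÷ 0.60112 = NZD 4,314.70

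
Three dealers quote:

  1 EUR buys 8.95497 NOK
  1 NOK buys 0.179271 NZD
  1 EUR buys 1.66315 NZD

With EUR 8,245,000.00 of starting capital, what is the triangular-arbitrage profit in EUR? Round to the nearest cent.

Profit: EUR 296,770.60

Profitable loop is EUR → NZD → NOK → EUR:
EUR 8,245,000.00 × 1.66315 = NZD 13,712,671.75
NZD 13,712,671.75 ÷ 0.179271 = NOK 76,491,299.49
NOK 76,491,299.49 ÷ 8.95497 = EUR 8,541,770.60
Profit = EUR 8,541,770.60 − EUR 8,245,000.00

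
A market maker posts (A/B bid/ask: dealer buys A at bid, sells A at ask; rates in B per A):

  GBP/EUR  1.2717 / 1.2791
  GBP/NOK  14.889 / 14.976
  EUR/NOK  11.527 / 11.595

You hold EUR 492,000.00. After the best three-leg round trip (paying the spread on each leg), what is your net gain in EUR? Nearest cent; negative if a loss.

Net profit: EUR 1,918.60

Best loop EUR → GBP → NOK → EUR:
EUR 492,000.00 ÷ 1.2791 (buy GBP at ask) = GBP 384,645.45
GBP 384,645.45 × 14.889 (sell GBP at bid) = NOK 5,726,986.16
NOK 5,726,986.16 ÷ 11.595 (buy EUR at ask) = EUR 493,918.60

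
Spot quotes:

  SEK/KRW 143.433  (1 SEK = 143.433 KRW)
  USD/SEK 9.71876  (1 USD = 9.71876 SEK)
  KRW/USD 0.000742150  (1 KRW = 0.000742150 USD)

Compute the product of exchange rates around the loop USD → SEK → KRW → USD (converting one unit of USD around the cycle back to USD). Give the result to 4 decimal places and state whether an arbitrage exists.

Around USD → SEK → KRW → USD: 1 × 9.71876 × 143.433 × 0.000742150 = 1.034550
Product > 1; profitable direction is USD → SEK → KRW → USD.

1.0346 (arbitrage exists)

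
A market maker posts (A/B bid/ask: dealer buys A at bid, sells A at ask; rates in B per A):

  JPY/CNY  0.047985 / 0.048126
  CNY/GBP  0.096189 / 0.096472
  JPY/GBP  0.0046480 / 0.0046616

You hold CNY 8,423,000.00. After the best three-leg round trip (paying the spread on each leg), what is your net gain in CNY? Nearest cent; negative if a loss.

Net profit: CNY 9,413.04

Best loop CNY → JPY → GBP → CNY:
CNY 8,423,000.00 ÷ 0.048126 (buy JPY at ask) = JPY 175,019,740
JPY 175,019,740 × 0.0046480 (sell JPY at bid) = GBP 813,491.75
GBP 813,491.75 ÷ 0.096472 (buy CNY at ask) = CNY 8,432,413.04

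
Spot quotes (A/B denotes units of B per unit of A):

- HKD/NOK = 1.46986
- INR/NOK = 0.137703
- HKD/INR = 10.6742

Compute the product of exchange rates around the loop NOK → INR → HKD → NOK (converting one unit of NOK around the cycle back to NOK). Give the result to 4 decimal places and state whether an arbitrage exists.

1.0000 (no arbitrage)

Around NOK → INR → HKD → NOK: 1 ÷ 0.137703 ÷ 10.6742 × 1.46986 = 0.999994
Product ≈ 1 (deviation 0.001%, within rounding noise).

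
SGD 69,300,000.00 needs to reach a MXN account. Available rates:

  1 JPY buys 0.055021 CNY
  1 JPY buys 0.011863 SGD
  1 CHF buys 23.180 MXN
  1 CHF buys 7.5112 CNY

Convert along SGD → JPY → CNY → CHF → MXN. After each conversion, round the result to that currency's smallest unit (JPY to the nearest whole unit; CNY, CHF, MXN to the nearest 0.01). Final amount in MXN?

SGD 69,300,000.00 ÷ 0.011863 = JPY 5,841,692,658
JPY 5,841,692,658 × 0.055021 = CNY 321,415,771.74
CNY 321,415,771.74 ÷ 7.5112 = CHF 42,791,534.21
CHF 42,791,534.21 × 23.180 = MXN 991,907,762.99

MXN 991,907,762.99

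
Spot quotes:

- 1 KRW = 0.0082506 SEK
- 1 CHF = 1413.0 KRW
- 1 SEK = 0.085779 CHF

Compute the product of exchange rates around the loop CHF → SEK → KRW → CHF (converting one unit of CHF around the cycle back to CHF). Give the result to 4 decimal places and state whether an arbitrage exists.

1.0000 (no arbitrage)

Around CHF → SEK → KRW → CHF: 1 ÷ 0.085779 ÷ 0.0082506 ÷ 1413.0 = 0.999980
Product ≈ 1 (deviation 0.002%, within rounding noise).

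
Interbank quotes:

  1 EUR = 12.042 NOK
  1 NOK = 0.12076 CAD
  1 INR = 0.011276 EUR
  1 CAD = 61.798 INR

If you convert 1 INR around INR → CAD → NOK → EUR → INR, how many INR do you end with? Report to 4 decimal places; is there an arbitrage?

0.9868 (arbitrage exists)

Around INR → CAD → NOK → EUR → INR: 1 ÷ 61.798 ÷ 0.12076 ÷ 12.042 ÷ 0.011276 = 0.986845
Product < 1; profitable direction is INR → EUR → NOK → CAD → INR.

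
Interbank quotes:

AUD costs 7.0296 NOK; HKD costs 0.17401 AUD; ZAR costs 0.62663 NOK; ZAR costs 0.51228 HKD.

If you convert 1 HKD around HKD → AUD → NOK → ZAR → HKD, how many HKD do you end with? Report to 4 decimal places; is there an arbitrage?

Around HKD → AUD → NOK → ZAR → HKD: 1 × 0.17401 × 7.0296 ÷ 0.62663 × 0.51228 = 1.000002
Product ≈ 1 (deviation 0.000%, within rounding noise).

1.0000 (no arbitrage)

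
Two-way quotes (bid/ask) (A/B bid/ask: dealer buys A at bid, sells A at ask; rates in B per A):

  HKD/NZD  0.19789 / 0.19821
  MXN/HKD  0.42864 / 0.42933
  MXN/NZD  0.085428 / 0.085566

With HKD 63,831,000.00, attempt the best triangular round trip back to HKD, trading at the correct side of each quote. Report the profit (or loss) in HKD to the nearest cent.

Best loop HKD → MXN → NZD → HKD:
HKD 63,831,000.00 ÷ 0.42933 (buy MXN at ask) = MXN 148,675,843.76
MXN 148,675,843.76 × 0.085428 (sell MXN at bid) = NZD 12,701,079.98
NZD 12,701,079.98 ÷ 0.19821 (buy HKD at ask) = HKD 64,078,906.11

Net profit: HKD 247,906.11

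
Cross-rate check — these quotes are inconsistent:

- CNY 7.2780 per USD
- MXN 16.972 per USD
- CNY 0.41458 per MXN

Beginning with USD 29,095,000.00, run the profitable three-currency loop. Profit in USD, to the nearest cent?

Profit: USD 999,632.37

Profitable loop is USD → CNY → MXN → USD:
USD 29,095,000.00 × 7.2780 = CNY 211,753,410.00
CNY 211,753,410.00 ÷ 0.41458 = MXN 510,766,100.63
MXN 510,766,100.63 ÷ 16.972 = USD 30,094,632.37
Profit = USD 30,094,632.37 − USD 29,095,000.00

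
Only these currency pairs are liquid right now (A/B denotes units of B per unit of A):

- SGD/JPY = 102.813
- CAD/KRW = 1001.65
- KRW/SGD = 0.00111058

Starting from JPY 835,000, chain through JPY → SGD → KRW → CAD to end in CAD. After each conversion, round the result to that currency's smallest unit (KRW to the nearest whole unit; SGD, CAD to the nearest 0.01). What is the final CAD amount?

CAD 7,300.84

JPY 835,000 ÷ 102.813 = SGD 8,121.54
SGD 8,121.54 ÷ 0.00111058 = KRW 7,312,882
KRW 7,312,882 ÷ 1001.65 = CAD 7,300.84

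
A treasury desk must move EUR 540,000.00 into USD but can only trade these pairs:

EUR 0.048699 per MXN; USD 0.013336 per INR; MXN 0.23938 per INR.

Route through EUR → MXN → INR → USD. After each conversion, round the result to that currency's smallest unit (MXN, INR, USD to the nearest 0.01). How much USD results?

USD 617,748.13

EUR 540,000.00 ÷ 0.048699 = MXN 11,088,523.38
MXN 11,088,523.38 ÷ 0.23938 = INR 46,321,845.52
INR 46,321,845.52 × 0.013336 = USD 617,748.13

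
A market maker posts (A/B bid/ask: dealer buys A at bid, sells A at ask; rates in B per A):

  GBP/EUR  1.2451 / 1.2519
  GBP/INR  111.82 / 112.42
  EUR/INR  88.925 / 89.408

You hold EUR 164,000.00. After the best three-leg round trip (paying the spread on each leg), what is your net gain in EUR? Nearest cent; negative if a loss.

Net result: EUR -160.99 (no profitable arbitrage after spreads)

Best loop EUR → GBP → INR → EUR:
EUR 164,000.00 ÷ 1.2519 (buy GBP at ask) = GBP 131,000.88
GBP 131,000.88 × 111.82 (sell GBP at bid) = INR 14,648,518.25
INR 14,648,518.25 ÷ 89.408 (buy EUR at ask) = EUR 163,839.01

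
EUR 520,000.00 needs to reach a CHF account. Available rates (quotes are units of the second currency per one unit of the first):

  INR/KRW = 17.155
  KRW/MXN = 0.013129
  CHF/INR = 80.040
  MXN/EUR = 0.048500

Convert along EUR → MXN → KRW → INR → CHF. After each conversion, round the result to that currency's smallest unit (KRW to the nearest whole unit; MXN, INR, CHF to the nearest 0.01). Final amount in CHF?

EUR 520,000.00 ÷ 0.048500 = MXN 10,721,649.48
MXN 10,721,649.48 ÷ 0.013129 = KRW 816,638,699
KRW 816,638,699 ÷ 17.155 = INR 47,603,538.27
INR 47,603,538.27 ÷ 80.040 = CHF 594,746.85

CHF 594,746.85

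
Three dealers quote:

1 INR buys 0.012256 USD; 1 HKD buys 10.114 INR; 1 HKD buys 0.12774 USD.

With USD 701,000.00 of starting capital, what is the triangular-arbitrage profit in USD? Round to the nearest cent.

Profit: USD 21,392.50

Profitable loop is USD → INR → HKD → USD:
USD 701,000.00 ÷ 0.012256 = INR 57,196,475.20
INR 57,196,475.20 ÷ 10.114 = HKD 5,655,178.48
HKD 5,655,178.48 × 0.12774 = USD 722,392.50
Profit = USD 722,392.50 − USD 701,000.00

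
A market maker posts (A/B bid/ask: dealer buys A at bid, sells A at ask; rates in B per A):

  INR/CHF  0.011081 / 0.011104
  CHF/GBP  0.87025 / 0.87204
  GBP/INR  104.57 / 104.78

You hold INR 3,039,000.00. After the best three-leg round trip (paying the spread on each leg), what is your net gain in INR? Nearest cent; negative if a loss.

Net profit: INR 25,508.25

Best loop INR → CHF → GBP → INR:
INR 3,039,000.00 × 0.011081 (sell INR at bid) = CHF 33,675.16
CHF 33,675.16 × 0.87025 (sell CHF at bid) = GBP 29,305.81
GBP 29,305.81 × 104.57 (sell GBP at bid) = INR 3,064,508.25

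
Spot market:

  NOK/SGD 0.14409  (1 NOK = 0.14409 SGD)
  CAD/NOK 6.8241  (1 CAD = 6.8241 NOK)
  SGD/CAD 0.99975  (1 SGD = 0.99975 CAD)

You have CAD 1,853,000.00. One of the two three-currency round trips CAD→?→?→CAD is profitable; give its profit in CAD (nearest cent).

Profit: CAD 31,971.48

Profitable loop is CAD → SGD → NOK → CAD:
CAD 1,853,000.00 ÷ 0.99975 = SGD 1,853,463.37
SGD 1,853,463.37 ÷ 0.14409 = NOK 12,863,233.85
NOK 12,863,233.85 ÷ 6.8241 = CAD 1,884,971.48
Profit = CAD 1,884,971.48 − CAD 1,853,000.00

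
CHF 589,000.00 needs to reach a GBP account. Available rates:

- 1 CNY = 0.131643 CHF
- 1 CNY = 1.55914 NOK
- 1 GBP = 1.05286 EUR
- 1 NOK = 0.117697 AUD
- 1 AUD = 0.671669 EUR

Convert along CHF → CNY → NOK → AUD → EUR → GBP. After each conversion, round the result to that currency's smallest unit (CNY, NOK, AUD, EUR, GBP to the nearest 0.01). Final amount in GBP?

CHF 589,000.00 ÷ 0.131643 = CNY 4,474,221.95
CNY 4,474,221.95 × 1.55914 = NOK 6,975,938.41
NOK 6,975,938.41 × 0.117697 = AUD 821,047.02
AUD 821,047.02 × 0.671669 = EUR 551,471.83
EUR 551,471.83 ÷ 1.05286 = GBP 523,784.58

GBP 523,784.58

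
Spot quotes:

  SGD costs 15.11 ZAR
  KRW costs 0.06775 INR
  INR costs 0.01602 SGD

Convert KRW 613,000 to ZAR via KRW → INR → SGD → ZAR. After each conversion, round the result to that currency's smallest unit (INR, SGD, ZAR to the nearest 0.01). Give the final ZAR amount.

KRW 613,000 × 0.06775 = INR 41,530.75
INR 41,530.75 × 0.01602 = SGD 665.32
SGD 665.32 × 15.11 = ZAR 10,052.99

ZAR 10,052.99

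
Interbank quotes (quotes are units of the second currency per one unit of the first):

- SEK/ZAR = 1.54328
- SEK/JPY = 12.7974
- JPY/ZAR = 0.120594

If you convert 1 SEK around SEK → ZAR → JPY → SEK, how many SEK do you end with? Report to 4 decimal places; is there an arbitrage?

Around SEK → ZAR → JPY → SEK: 1 × 1.54328 ÷ 0.120594 ÷ 12.7974 = 0.999994
Product ≈ 1 (deviation 0.001%, within rounding noise).

1.0000 (no arbitrage)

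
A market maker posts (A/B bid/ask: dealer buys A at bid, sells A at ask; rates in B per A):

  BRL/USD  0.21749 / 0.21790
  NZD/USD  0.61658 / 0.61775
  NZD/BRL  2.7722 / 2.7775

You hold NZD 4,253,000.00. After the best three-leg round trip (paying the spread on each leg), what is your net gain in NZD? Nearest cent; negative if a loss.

Best loop NZD → USD → BRL → NZD:
NZD 4,253,000.00 × 0.61658 (sell NZD at bid) = USD 2,622,314.74
USD 2,622,314.74 ÷ 0.21790 (buy BRL at ask) = BRL 12,034,487.10
BRL 12,034,487.10 ÷ 2.7775 (buy NZD at ask) = NZD 4,332,848.64

Net profit: NZD 79,848.64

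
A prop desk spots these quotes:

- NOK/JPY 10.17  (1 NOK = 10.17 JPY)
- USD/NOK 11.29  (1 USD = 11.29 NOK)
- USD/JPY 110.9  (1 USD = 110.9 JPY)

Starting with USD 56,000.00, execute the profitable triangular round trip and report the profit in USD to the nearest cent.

Profitable loop is USD → NOK → JPY → USD:
USD 56,000.00 × 11.29 = NOK 632,240.00
NOK 632,240.00 × 10.17 = JPY 6,429,881
JPY 6,429,881 ÷ 110.9 = USD 57,979.09
Profit = USD 57,979.09 − USD 56,000.00

Profit: USD 1,979.09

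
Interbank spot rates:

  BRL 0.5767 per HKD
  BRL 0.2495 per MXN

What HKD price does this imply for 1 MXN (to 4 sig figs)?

1 MXN × 0.2495 = 0.2495 BRL
0.2495 BRL ÷ 0.5767 = 0.432634 HKD

MXN/HKD = 0.4326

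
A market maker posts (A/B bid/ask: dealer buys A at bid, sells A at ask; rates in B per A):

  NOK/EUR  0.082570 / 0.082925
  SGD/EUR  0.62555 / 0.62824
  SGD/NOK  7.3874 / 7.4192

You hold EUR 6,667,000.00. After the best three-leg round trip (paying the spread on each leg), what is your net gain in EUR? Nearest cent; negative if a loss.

Net profit: EUR 111,754.80

Best loop EUR → NOK → SGD → EUR:
EUR 6,667,000.00 ÷ 0.082925 (buy NOK at ask) = NOK 80,397,949.95
NOK 80,397,949.95 ÷ 7.4192 (buy SGD at ask) = SGD 10,836,471.58
SGD 10,836,471.58 × 0.62555 (sell SGD at bid) = EUR 6,778,754.80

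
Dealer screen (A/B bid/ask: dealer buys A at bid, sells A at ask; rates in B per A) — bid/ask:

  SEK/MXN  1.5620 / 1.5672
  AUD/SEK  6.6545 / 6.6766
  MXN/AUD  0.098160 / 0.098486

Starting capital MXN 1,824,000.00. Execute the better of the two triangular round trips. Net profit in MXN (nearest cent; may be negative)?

Net profit: MXN 37,040.58

Best loop MXN → AUD → SEK → MXN:
MXN 1,824,000.00 × 0.098160 (sell MXN at bid) = AUD 179,043.84
AUD 179,043.84 × 6.6545 (sell AUD at bid) = SEK 1,191,447.23
SEK 1,191,447.23 × 1.5620 (sell SEK at bid) = MXN 1,861,040.58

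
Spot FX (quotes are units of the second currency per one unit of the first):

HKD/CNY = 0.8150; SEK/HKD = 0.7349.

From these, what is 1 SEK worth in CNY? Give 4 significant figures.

SEK/CNY = 0.5989

1 SEK × 0.7349 = 0.7349 HKD
0.7349 HKD × 0.8150 = 0.598943 CNY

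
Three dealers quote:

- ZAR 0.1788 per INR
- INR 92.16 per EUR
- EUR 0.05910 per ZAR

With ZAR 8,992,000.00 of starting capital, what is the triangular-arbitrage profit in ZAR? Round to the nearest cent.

Profit: ZAR 241,340.19

Profitable loop is ZAR → INR → EUR → ZAR:
ZAR 8,992,000.00 ÷ 0.1788 = INR 50,290,827.74
INR 50,290,827.74 ÷ 92.16 = EUR 545,690.41
EUR 545,690.41 ÷ 0.05910 = ZAR 9,233,340.19
Profit = ZAR 9,233,340.19 − ZAR 8,992,000.00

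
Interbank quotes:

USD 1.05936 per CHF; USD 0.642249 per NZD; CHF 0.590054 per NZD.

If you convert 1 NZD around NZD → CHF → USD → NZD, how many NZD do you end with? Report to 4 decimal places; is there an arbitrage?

Around NZD → CHF → USD → NZD: 1 × 0.590054 × 1.05936 ÷ 0.642249 = 0.973267
Product < 1; profitable direction is NZD → USD → CHF → NZD.

0.9733 (arbitrage exists)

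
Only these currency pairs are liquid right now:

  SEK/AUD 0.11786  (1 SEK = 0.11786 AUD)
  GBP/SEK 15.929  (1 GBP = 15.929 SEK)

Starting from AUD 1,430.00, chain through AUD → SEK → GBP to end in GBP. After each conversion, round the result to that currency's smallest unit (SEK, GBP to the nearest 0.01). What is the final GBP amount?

GBP 761.70

AUD 1,430.00 ÷ 0.11786 = SEK 12,133.04
SEK 12,133.04 ÷ 15.929 = GBP 761.70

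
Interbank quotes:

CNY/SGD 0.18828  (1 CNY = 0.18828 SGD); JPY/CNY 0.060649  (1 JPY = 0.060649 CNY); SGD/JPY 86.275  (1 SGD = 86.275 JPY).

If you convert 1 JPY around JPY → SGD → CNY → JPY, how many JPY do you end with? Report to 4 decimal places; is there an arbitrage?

Around JPY → SGD → CNY → JPY: 1 ÷ 86.275 ÷ 0.18828 ÷ 0.060649 = 1.015049
Product > 1; profitable direction is JPY → SGD → CNY → JPY.

1.0150 (arbitrage exists)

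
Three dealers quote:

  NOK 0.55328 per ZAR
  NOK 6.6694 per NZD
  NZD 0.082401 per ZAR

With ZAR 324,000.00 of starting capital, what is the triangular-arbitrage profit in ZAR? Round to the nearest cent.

Profit: ZAR 2,190.07

Profitable loop is ZAR → NOK → NZD → ZAR:
ZAR 324,000.00 × 0.55328 = NOK 179,262.72
NOK 179,262.72 ÷ 6.6694 = NZD 26,878.39
NZD 26,878.39 ÷ 0.082401 = ZAR 326,190.07
Profit = ZAR 326,190.07 − ZAR 324,000.00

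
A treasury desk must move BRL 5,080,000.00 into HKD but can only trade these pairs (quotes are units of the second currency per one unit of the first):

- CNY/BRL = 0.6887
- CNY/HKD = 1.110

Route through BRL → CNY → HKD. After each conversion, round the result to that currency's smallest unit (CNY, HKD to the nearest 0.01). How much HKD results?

HKD 8,187,599.83

BRL 5,080,000.00 ÷ 0.6887 = CNY 7,376,216.06
CNY 7,376,216.06 × 1.110 = HKD 8,187,599.83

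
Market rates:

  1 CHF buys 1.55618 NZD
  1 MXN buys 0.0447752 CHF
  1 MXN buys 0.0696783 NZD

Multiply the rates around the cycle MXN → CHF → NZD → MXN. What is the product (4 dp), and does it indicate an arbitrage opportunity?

Around MXN → CHF → NZD → MXN: 1 × 0.0447752 × 1.55618 ÷ 0.0696783 = 1.000000
Product ≈ 1 (deviation 0.000%, within rounding noise).

1.0000 (no arbitrage)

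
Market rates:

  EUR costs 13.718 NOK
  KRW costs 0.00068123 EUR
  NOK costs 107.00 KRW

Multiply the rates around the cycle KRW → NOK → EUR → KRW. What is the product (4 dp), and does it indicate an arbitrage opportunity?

1.0001 (no arbitrage)

Around KRW → NOK → EUR → KRW: 1 ÷ 107.00 ÷ 13.718 ÷ 0.00068123 = 1.000073
Product ≈ 1 (deviation 0.007%, within rounding noise).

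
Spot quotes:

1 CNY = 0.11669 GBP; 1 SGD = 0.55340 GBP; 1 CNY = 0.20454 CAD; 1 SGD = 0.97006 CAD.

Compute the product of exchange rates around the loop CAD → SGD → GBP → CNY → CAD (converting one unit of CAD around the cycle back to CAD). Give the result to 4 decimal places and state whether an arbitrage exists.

1.0000 (no arbitrage)

Around CAD → SGD → GBP → CNY → CAD: 1 ÷ 0.97006 × 0.55340 ÷ 0.11669 × 0.20454 = 0.999966
Product ≈ 1 (deviation 0.003%, within rounding noise).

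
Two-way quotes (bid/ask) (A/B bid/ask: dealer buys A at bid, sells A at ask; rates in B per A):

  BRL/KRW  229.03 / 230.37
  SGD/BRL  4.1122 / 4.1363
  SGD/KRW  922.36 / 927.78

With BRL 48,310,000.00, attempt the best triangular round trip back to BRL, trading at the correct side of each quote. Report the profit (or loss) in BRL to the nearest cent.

Net profit: BRL 730,922.73

Best loop BRL → KRW → SGD → BRL:
BRL 48,310,000.00 × 229.03 (sell BRL at bid) = KRW 11,064,439,300
KRW 11,064,439,300 ÷ 927.78 (buy SGD at ask) = SGD 11,925,714.39
SGD 11,925,714.39 × 4.1122 (sell SGD at bid) = BRL 49,040,922.73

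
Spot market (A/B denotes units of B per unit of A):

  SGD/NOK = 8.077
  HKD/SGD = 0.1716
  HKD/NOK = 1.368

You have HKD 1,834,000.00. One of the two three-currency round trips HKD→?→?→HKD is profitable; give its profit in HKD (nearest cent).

Profit: HKD 24,149.28

Profitable loop is HKD → SGD → NOK → HKD:
HKD 1,834,000.00 × 0.1716 = SGD 314,714.40
SGD 314,714.40 × 8.077 = NOK 2,541,948.21
NOK 2,541,948.21 ÷ 1.368 = HKD 1,858,149.28
Profit = HKD 1,858,149.28 − HKD 1,834,000.00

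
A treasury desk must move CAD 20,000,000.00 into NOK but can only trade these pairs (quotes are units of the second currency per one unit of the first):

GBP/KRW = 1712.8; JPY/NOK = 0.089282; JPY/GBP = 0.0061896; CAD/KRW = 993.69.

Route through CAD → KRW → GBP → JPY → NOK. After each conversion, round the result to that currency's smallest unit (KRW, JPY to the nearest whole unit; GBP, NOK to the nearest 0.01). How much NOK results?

CAD 20,000,000.00 × 993.69 = KRW 19,873,800,000
KRW 19,873,800,000 ÷ 1712.8 = GBP 11,603,106.03
GBP 11,603,106.03 ÷ 0.0061896 = JPY 1,874,613,227
JPY 1,874,613,227 × 0.089282 = NOK 167,369,218.13

NOK 167,369,218.13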